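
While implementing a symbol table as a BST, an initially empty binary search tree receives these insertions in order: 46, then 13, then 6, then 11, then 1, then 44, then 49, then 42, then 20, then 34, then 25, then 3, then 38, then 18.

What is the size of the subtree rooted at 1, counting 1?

46: root
13: left child of 46 (depth 1)
6: left child of 13 (depth 2)
11: right child of 6 (depth 3)
1: left child of 6 (depth 3)
44: right child of 13 (depth 2)
49: right child of 46 (depth 1)
42: left child of 44 (depth 3)
20: left child of 42 (depth 4)
34: right child of 20 (depth 5)
25: left child of 34 (depth 6)
3: right child of 1 (depth 4)
38: right child of 34 (depth 6)
18: left child of 20 (depth 5)

Subtree rooted at 1 contains: 1, 3 — 2 nodes.

2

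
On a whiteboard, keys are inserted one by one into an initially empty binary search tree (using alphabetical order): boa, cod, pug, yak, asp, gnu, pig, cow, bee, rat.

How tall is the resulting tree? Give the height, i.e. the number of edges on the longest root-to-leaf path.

Insert boa: tree is empty, so boa becomes the root.
Insert cod: cod > boa → go right. Place as right child of boa.
Insert pug: pug > boa → go right; pug > cod → go right. Place as right child of cod.
Insert yak: yak > boa → go right; yak > cod → go right; yak > pug → go right. Place as right child of pug.
Insert asp: asp < boa → go left. Place as left child of boa.
Insert gnu: gnu > boa → go right; gnu > cod → go right; gnu < pug → go left. Place as left child of pug.
Insert pig: pig > boa → go right; pig > cod → go right; pig < pug → go left; pig > gnu → go right. Place as right child of gnu.
Insert cow: cow > boa → go right; cow > cod → go right; cow < pug → go left; cow < gnu → go left. Place as left child of gnu.
Insert bee: bee < boa → go left; bee > asp → go right. Place as right child of asp.
Insert rat: rat > boa → go right; rat > cod → go right; rat > pug → go right; rat < yak → go left. Place as left child of yak.

The deepest node is pig at depth 4.

4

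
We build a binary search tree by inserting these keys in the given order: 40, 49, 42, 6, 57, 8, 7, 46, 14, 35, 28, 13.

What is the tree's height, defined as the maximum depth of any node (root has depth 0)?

Insert 40: tree is empty, so 40 becomes the root.
Insert 49: 49 > 40 → go right. Place as right child of 40.
Insert 42: 42 > 40 → go right; 42 < 49 → go left. Place as left child of 49.
Insert 6: 6 < 40 → go left. Place as left child of 40.
Insert 57: 57 > 40 → go right; 57 > 49 → go right. Place as right child of 49.
Insert 8: 8 < 40 → go left; 8 > 6 → go right. Place as right child of 6.
Insert 7: 7 < 40 → go left; 7 > 6 → go right; 7 < 8 → go left. Place as left child of 8.
Insert 46: 46 > 40 → go right; 46 < 49 → go left; 46 > 42 → go right. Place as right child of 42.
Insert 14: 14 < 40 → go left; 14 > 6 → go right; 14 > 8 → go right. Place as right child of 8.
Insert 35: 35 < 40 → go left; 35 > 6 → go right; 35 > 8 → go right; 35 > 14 → go right. Place as right child of 14.
Insert 28: 28 < 40 → go left; 28 > 6 → go right; 28 > 8 → go right; 28 > 14 → go right; 28 < 35 → go left. Place as left child of 35.
Insert 13: 13 < 40 → go left; 13 > 6 → go right; 13 > 8 → go right; 13 < 14 → go left. Place as left child of 14.

The deepest node is 28 at depth 5.

5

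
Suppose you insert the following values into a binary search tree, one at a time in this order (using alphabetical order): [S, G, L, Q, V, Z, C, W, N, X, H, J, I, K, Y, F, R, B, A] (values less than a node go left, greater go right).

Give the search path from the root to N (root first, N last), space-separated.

Resulting structure (node: left, right):
  S: L=G, R=V
  G: L=C, R=L
  L: L=H, R=Q
  Q: L=N, R=R
  V: L=–, R=Z
  Z: L=W, R=–
  C: L=B, R=F
  W: L=–, R=X
  N: L=–, R=–
  X: L=–, R=Y
  H: L=–, R=J
  J: L=I, R=K
  I: L=–, R=–
  K: L=–, R=–
  Y: L=–, R=–
  F: L=–, R=–
  R: L=–, R=–
  B: L=A, R=–
  A: L=–, R=–

S G L Q N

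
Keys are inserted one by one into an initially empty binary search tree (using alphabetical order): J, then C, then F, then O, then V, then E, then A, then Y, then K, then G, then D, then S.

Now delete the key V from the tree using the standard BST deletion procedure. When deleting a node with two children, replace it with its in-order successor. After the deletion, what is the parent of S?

Y

J: root
C: left child of J (depth 1)
F: right child of C (depth 2)
O: right child of J (depth 1)
V: right child of O (depth 2)
E: left child of F (depth 3)
A: left child of C (depth 2)
Y: right child of V (depth 3)
K: left child of O (depth 2)
G: right child of F (depth 3)
D: left child of E (depth 4)
S: left child of V (depth 3)

Delete V (two children — replace with in-order successor).
After deletion, S's parent is Y.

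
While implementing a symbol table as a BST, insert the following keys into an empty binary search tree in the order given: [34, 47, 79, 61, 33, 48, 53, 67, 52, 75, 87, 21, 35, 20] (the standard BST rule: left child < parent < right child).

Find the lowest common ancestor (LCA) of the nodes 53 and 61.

61

Resulting structure (node: left, right):
  34: L=33, R=47
  47: L=35, R=79
  79: L=61, R=87
  61: L=48, R=67
  33: L=21, R=–
  48: L=–, R=53
  53: L=52, R=–
  67: L=–, R=75
  52: L=–, R=–
  75: L=–, R=–
  87: L=–, R=–
  21: L=20, R=–
  35: L=–, R=–
  20: L=–, R=–

Path to 53: 34 → 47 → 79 → 61 → 48 → 53
Path to 61: 34 → 47 → 79 → 61
61 lies on both paths and is an ancestor of the other node.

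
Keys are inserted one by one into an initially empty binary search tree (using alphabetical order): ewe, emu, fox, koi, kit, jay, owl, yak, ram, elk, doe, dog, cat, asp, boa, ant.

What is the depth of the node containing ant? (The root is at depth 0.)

Insert ewe: tree is empty, so ewe becomes the root.
Insert emu: emu < ewe → go left. Place as left child of ewe.
Insert fox: fox > ewe → go right. Place as right child of ewe.
Insert koi: koi > ewe → go right; koi > fox → go right. Place as right child of fox.
Insert kit: kit > ewe → go right; kit > fox → go right; kit < koi → go left. Place as left child of koi.
Insert jay: jay > ewe → go right; jay > fox → go right; jay < koi → go left; jay < kit → go left. Place as left child of kit.
Insert owl: owl > ewe → go right; owl > fox → go right; owl > koi → go right. Place as right child of koi.
Insert yak: yak > ewe → go right; yak > fox → go right; yak > koi → go right; yak > owl → go right. Place as right child of owl.
Insert ram: ram > ewe → go right; ram > fox → go right; ram > koi → go right; ram > owl → go right; ram < yak → go left. Place as left child of yak.
Insert elk: elk < ewe → go left; elk < emu → go left. Place as left child of emu.
Insert doe: doe < ewe → go left; doe < emu → go left; doe < elk → go left. Place as left child of elk.
Insert dog: dog < ewe → go left; dog < emu → go left; dog < elk → go left; dog > doe → go right. Place as right child of doe.
Insert cat: cat < ewe → go left; cat < emu → go left; cat < elk → go left; cat < doe → go left. Place as left child of doe.
Insert asp: asp < ewe → go left; asp < emu → go left; asp < elk → go left; asp < doe → go left; asp < cat → go left. Place as left child of cat.
Insert boa: boa < ewe → go left; boa < emu → go left; boa < elk → go left; boa < doe → go left; boa < cat → go left; boa > asp → go right. Place as right child of asp.
Insert ant: ant < ewe → go left; ant < emu → go left; ant < elk → go left; ant < doe → go left; ant < cat → go left; ant < asp → go left. Place as left child of asp.

Path to ant: ewe → emu → elk → doe → cat → asp → ant, which is 6 edges.

6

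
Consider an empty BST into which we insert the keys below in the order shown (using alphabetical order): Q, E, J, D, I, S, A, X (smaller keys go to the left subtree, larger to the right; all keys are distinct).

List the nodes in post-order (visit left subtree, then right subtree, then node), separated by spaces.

A D I J E X S Q

Insert Q: tree is empty, so Q becomes the root.
Insert E: E < Q → go left. Place as left child of Q.
Insert J: J < Q → go left; J > E → go right. Place as right child of E.
Insert D: D < Q → go left; D < E → go left. Place as left child of E.
Insert I: I < Q → go left; I > E → go right; I < J → go left. Place as left child of J.
Insert S: S > Q → go right. Place as right child of Q.
Insert A: A < Q → go left; A < E → go left; A < D → go left. Place as left child of D.
Insert X: X > Q → go right; X > S → go right. Place as right child of S.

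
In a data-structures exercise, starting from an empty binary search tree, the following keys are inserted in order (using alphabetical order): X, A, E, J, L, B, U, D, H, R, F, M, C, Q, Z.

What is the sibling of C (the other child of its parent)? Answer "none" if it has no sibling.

none

Insert X: tree is empty, so X becomes the root.
Insert A: A < X → go left. Place as left child of X.
Insert E: E < X → go left; E > A → go right. Place as right child of A.
Insert J: J < X → go left; J > A → go right; J > E → go right. Place as right child of E.
Insert L: L < X → go left; L > A → go right; L > E → go right; L > J → go right. Place as right child of J.
Insert B: B < X → go left; B > A → go right; B < E → go left. Place as left child of E.
Insert U: U < X → go left; U > A → go right; U > E → go right; U > J → go right; U > L → go right. Place as right child of L.
Insert D: D < X → go left; D > A → go right; D < E → go left; D > B → go right. Place as right child of B.
Insert H: H < X → go left; H > A → go right; H > E → go right; H < J → go left. Place as left child of J.
Insert R: R < X → go left; R > A → go right; R > E → go right; R > J → go right; R > L → go right; R < U → go left. Place as left child of U.
Insert F: F < X → go left; F > A → go right; F > E → go right; F < J → go left; F < H → go left. Place as left child of H.
Insert M: M < X → go left; M > A → go right; M > E → go right; M > J → go right; M > L → go right; M < U → go left; M < R → go left. Place as left child of R.
Insert C: C < X → go left; C > A → go right; C < E → go left; C > B → go right; C < D → go left. Place as left child of D.
Insert Q: Q < X → go left; Q > A → go right; Q > E → go right; Q > J → go right; Q > L → go right; Q < U → go left; Q < R → go left; Q > M → go right. Place as right child of M.
Insert Z: Z > X → go right. Place as right child of X.

C's parent is D, which has only one child.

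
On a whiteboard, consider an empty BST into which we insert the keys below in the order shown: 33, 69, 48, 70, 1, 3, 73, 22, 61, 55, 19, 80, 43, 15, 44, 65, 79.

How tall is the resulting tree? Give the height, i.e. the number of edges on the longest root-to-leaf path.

5

33: root
69: right child of 33 (depth 1)
48: left child of 69 (depth 2)
70: right child of 69 (depth 2)
1: left child of 33 (depth 1)
3: right child of 1 (depth 2)
73: right child of 70 (depth 3)
22: right child of 3 (depth 3)
61: right child of 48 (depth 3)
55: left child of 61 (depth 4)
19: left child of 22 (depth 4)
80: right child of 73 (depth 4)
43: left child of 48 (depth 3)
15: left child of 19 (depth 5)
44: right child of 43 (depth 4)
65: right child of 61 (depth 4)
79: left child of 80 (depth 5)

The deepest node is 15 at depth 5.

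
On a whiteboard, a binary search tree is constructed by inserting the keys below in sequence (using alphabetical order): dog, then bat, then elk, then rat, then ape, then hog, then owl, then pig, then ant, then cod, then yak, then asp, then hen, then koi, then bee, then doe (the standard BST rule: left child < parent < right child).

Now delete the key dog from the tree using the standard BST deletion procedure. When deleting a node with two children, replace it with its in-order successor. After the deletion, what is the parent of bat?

elk

Insert dog: tree is empty, so dog becomes the root.
Insert bat: bat < dog → go left. Place as left child of dog.
Insert elk: elk > dog → go right. Place as right child of dog.
Insert rat: rat > dog → go right; rat > elk → go right. Place as right child of elk.
Insert ape: ape < dog → go left; ape < bat → go left. Place as left child of bat.
Insert hog: hog > dog → go right; hog > elk → go right; hog < rat → go left. Place as left child of rat.
Insert owl: owl > dog → go right; owl > elk → go right; owl < rat → go left; owl > hog → go right. Place as right child of hog.
Insert pig: pig > dog → go right; pig > elk → go right; pig < rat → go left; pig > hog → go right; pig > owl → go right. Place as right child of owl.
Insert ant: ant < dog → go left; ant < bat → go left; ant < ape → go left. Place as left child of ape.
Insert cod: cod < dog → go left; cod > bat → go right. Place as right child of bat.
Insert yak: yak > dog → go right; yak > elk → go right; yak > rat → go right. Place as right child of rat.
Insert asp: asp < dog → go left; asp < bat → go left; asp > ape → go right. Place as right child of ape.
Insert hen: hen > dog → go right; hen > elk → go right; hen < rat → go left; hen < hog → go left. Place as left child of hog.
Insert koi: koi > dog → go right; koi > elk → go right; koi < rat → go left; koi > hog → go right; koi < owl → go left. Place as left child of owl.
Insert bee: bee < dog → go left; bee > bat → go right; bee < cod → go left. Place as left child of cod.
Insert doe: doe < dog → go left; doe > bat → go right; doe > cod → go right. Place as right child of cod.

Delete dog (two children — replace with in-order successor).
After deletion, bat's parent is elk.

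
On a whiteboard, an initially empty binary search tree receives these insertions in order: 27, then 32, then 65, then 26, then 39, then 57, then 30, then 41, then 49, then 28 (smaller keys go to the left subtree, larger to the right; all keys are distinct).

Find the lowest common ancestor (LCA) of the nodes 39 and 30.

32

Insert 27: tree is empty, so 27 becomes the root.
Insert 32: 32 > 27 → go right. Place as right child of 27.
Insert 65: 65 > 27 → go right; 65 > 32 → go right. Place as right child of 32.
Insert 26: 26 < 27 → go left. Place as left child of 27.
Insert 39: 39 > 27 → go right; 39 > 32 → go right; 39 < 65 → go left. Place as left child of 65.
Insert 57: 57 > 27 → go right; 57 > 32 → go right; 57 < 65 → go left; 57 > 39 → go right. Place as right child of 39.
Insert 30: 30 > 27 → go right; 30 < 32 → go left. Place as left child of 32.
Insert 41: 41 > 27 → go right; 41 > 32 → go right; 41 < 65 → go left; 41 > 39 → go right; 41 < 57 → go left. Place as left child of 57.
Insert 49: 49 > 27 → go right; 49 > 32 → go right; 49 < 65 → go left; 49 > 39 → go right; 49 < 57 → go left; 49 > 41 → go right. Place as right child of 41.
Insert 28: 28 > 27 → go right; 28 < 32 → go left; 28 < 30 → go left. Place as left child of 30.

Path to 39: 27 → 32 → 65 → 39
Path to 30: 27 → 32 → 30
The paths share a prefix ending at 32, then split left and right.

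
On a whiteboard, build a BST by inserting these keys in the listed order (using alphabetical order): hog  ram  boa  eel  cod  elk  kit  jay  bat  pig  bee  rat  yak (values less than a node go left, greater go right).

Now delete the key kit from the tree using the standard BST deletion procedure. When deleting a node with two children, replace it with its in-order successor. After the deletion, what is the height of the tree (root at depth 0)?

Insert hog: tree is empty, so hog becomes the root.
Insert ram: ram > hog → go right. Place as right child of hog.
Insert boa: boa < hog → go left. Place as left child of hog.
Insert eel: eel < hog → go left; eel > boa → go right. Place as right child of boa.
Insert cod: cod < hog → go left; cod > boa → go right; cod < eel → go left. Place as left child of eel.
Insert elk: elk < hog → go left; elk > boa → go right; elk > eel → go right. Place as right child of eel.
Insert kit: kit > hog → go right; kit < ram → go left. Place as left child of ram.
Insert jay: jay > hog → go right; jay < ram → go left; jay < kit → go left. Place as left child of kit.
Insert bat: bat < hog → go left; bat < boa → go left. Place as left child of boa.
Insert pig: pig > hog → go right; pig < ram → go left; pig > kit → go right. Place as right child of kit.
Insert bee: bee < hog → go left; bee < boa → go left; bee > bat → go right. Place as right child of bat.
Insert rat: rat > hog → go right; rat > ram → go right. Place as right child of ram.
Insert yak: yak > hog → go right; yak > ram → go right; yak > rat → go right. Place as right child of rat.

Delete kit (two children — replace with in-order successor).
After deletion, deepest node is cod at depth 3.

3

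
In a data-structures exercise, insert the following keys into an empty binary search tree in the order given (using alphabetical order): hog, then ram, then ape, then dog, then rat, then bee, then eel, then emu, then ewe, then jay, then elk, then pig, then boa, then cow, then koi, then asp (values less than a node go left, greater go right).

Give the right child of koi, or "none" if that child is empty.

Resulting structure (node: left, right):
  hog: L=ape, R=ram
  ram: L=jay, R=rat
  ape: L=–, R=dog
  dog: L=bee, R=eel
  rat: L=–, R=–
  bee: L=asp, R=boa
  eel: L=–, R=emu
  emu: L=elk, R=ewe
  ewe: L=–, R=–
  jay: L=–, R=pig
  elk: L=–, R=–
  pig: L=koi, R=–
  boa: L=–, R=cow
  cow: L=–, R=–
  koi: L=–, R=–
  asp: L=–, R=–

none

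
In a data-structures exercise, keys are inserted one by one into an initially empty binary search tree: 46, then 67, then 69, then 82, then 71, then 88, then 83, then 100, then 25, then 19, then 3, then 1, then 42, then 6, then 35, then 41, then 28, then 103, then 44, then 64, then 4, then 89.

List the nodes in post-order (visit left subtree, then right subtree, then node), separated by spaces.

Resulting structure (node: left, right):
  46: L=25, R=67
  67: L=64, R=69
  69: L=–, R=82
  82: L=71, R=88
  71: L=–, R=–
  88: L=83, R=100
  83: L=–, R=–
  100: L=89, R=103
  25: L=19, R=42
  19: L=3, R=–
  3: L=1, R=6
  1: L=–, R=–
  42: L=35, R=44
  6: L=4, R=–
  35: L=28, R=41
  41: L=–, R=–
  28: L=–, R=–
  103: L=–, R=–
  44: L=–, R=–
  64: L=–, R=–
  4: L=–, R=–
  89: L=–, R=–

1 4 6 3 19 28 41 35 44 42 25 64 71 83 89 103 100 88 82 69 67 46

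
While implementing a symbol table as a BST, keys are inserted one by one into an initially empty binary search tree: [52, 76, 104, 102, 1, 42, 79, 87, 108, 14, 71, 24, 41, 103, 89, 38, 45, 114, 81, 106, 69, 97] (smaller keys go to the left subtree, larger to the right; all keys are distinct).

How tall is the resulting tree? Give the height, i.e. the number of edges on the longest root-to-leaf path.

7

52: root
76: right child of 52 (depth 1)
104: right child of 76 (depth 2)
102: left child of 104 (depth 3)
1: left child of 52 (depth 1)
42: right child of 1 (depth 2)
79: left child of 102 (depth 4)
87: right child of 79 (depth 5)
108: right child of 104 (depth 3)
14: left child of 42 (depth 3)
71: left child of 76 (depth 2)
24: right child of 14 (depth 4)
41: right child of 24 (depth 5)
103: right child of 102 (depth 4)
89: right child of 87 (depth 6)
38: left child of 41 (depth 6)
45: right child of 42 (depth 3)
114: right child of 108 (depth 4)
81: left child of 87 (depth 6)
106: left child of 108 (depth 4)
69: left child of 71 (depth 3)
97: right child of 89 (depth 7)

The deepest node is 97 at depth 7.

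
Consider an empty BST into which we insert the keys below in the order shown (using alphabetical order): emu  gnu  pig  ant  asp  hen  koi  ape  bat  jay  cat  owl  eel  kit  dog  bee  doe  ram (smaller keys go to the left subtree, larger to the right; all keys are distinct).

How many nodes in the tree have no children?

6

Resulting structure (node: left, right):
  emu: L=ant, R=gnu
  gnu: L=–, R=pig
  pig: L=hen, R=ram
  ant: L=–, R=asp
  asp: L=ape, R=bat
  hen: L=–, R=koi
  koi: L=jay, R=owl
  ape: L=–, R=–
  bat: L=–, R=cat
  jay: L=–, R=kit
  cat: L=bee, R=eel
  owl: L=–, R=–
  eel: L=dog, R=–
  kit: L=–, R=–
  dog: L=doe, R=–
  bee: L=–, R=–
  doe: L=–, R=–
  ram: L=–, R=–

Leaves: ape, bee, doe, kit, owl, ram — 6 in total.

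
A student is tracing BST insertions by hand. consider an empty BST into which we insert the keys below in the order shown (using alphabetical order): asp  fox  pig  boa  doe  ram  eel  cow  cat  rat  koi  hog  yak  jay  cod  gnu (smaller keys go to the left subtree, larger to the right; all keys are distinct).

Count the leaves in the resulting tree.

asp: root
fox: right child of asp (depth 1)
pig: right child of fox (depth 2)
boa: left child of fox (depth 2)
doe: right child of boa (depth 3)
ram: right child of pig (depth 3)
eel: right child of doe (depth 4)
cow: left child of doe (depth 4)
cat: left child of cow (depth 5)
rat: right child of ram (depth 4)
koi: left child of pig (depth 3)
hog: left child of koi (depth 4)
yak: right child of rat (depth 5)
jay: right child of hog (depth 5)
cod: right child of cat (depth 6)
gnu: left child of hog (depth 5)

Leaves: cod, eel, gnu, jay, yak — 5 in total.

5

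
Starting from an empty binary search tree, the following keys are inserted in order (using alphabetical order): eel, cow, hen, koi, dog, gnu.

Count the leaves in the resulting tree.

3

Insert eel: tree is empty, so eel becomes the root.
Insert cow: cow < eel → go left. Place as left child of eel.
Insert hen: hen > eel → go right. Place as right child of eel.
Insert koi: koi > eel → go right; koi > hen → go right. Place as right child of hen.
Insert dog: dog < eel → go left; dog > cow → go right. Place as right child of cow.
Insert gnu: gnu > eel → go right; gnu < hen → go left. Place as left child of hen.

Leaves: dog, gnu, koi — 3 in total.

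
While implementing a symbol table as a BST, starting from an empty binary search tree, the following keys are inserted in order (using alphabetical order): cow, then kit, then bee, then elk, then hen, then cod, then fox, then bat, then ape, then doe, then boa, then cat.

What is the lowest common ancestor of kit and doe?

cow: root
kit: right child of cow (depth 1)
bee: left child of cow (depth 1)
elk: left child of kit (depth 2)
hen: right child of elk (depth 3)
cod: right child of bee (depth 2)
fox: left child of hen (depth 4)
bat: left child of bee (depth 2)
ape: left child of bat (depth 3)
doe: left child of elk (depth 3)
boa: left child of cod (depth 3)
cat: right child of boa (depth 4)

Path to kit: cow → kit
Path to doe: cow → kit → elk → doe
kit lies on both paths and is an ancestor of the other node.

kit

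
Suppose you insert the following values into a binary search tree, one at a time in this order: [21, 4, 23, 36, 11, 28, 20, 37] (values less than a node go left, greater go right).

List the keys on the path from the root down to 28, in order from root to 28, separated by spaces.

21: root
4: left child of 21 (depth 1)
23: right child of 21 (depth 1)
36: right child of 23 (depth 2)
11: right child of 4 (depth 2)
28: left child of 36 (depth 3)
20: right child of 11 (depth 3)
37: right child of 36 (depth 3)

21 23 36 28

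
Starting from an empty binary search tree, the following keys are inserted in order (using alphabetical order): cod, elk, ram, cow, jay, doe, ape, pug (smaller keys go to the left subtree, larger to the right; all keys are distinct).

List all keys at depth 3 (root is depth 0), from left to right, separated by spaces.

doe jay

cod: root
elk: right child of cod (depth 1)
ram: right child of elk (depth 2)
cow: left child of elk (depth 2)
jay: left child of ram (depth 3)
doe: right child of cow (depth 3)
ape: left child of cod (depth 1)
pug: right child of jay (depth 4)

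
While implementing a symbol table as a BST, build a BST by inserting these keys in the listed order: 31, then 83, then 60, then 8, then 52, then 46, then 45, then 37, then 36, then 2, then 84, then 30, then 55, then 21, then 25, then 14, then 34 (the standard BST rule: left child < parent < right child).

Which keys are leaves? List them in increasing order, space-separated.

2 14 25 34 55 84

Insert 31: tree is empty, so 31 becomes the root.
Insert 83: 83 > 31 → go right. Place as right child of 31.
Insert 60: 60 > 31 → go right; 60 < 83 → go left. Place as left child of 83.
Insert 8: 8 < 31 → go left. Place as left child of 31.
Insert 52: 52 > 31 → go right; 52 < 83 → go left; 52 < 60 → go left. Place as left child of 60.
Insert 46: 46 > 31 → go right; 46 < 83 → go left; 46 < 60 → go left; 46 < 52 → go left. Place as left child of 52.
Insert 45: 45 > 31 → go right; 45 < 83 → go left; 45 < 60 → go left; 45 < 52 → go left; 45 < 46 → go left. Place as left child of 46.
Insert 37: 37 > 31 → go right; 37 < 83 → go left; 37 < 60 → go left; 37 < 52 → go left; 37 < 46 → go left; 37 < 45 → go left. Place as left child of 45.
Insert 36: 36 > 31 → go right; 36 < 83 → go left; 36 < 60 → go left; 36 < 52 → go left; 36 < 46 → go left; 36 < 45 → go left; 36 < 37 → go left. Place as left child of 37.
Insert 2: 2 < 31 → go left; 2 < 8 → go left. Place as left child of 8.
Insert 84: 84 > 31 → go right; 84 > 83 → go right. Place as right child of 83.
Insert 30: 30 < 31 → go left; 30 > 8 → go right. Place as right child of 8.
Insert 55: 55 > 31 → go right; 55 < 83 → go left; 55 < 60 → go left; 55 > 52 → go right. Place as right child of 52.
Insert 21: 21 < 31 → go left; 21 > 8 → go right; 21 < 30 → go left. Place as left child of 30.
Insert 25: 25 < 31 → go left; 25 > 8 → go right; 25 < 30 → go left; 25 > 21 → go right. Place as right child of 21.
Insert 14: 14 < 31 → go left; 14 > 8 → go right; 14 < 30 → go left; 14 < 21 → go left. Place as left child of 21.
Insert 34: 34 > 31 → go right; 34 < 83 → go left; 34 < 60 → go left; 34 < 52 → go left; 34 < 46 → go left; 34 < 45 → go left; 34 < 37 → go left; 34 < 36 → go left. Place as left child of 36.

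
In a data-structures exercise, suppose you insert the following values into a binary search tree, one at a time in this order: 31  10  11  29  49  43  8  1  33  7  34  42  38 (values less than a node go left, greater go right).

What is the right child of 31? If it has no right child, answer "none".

Insert 31: tree is empty, so 31 becomes the root.
Insert 10: 10 < 31 → go left. Place as left child of 31.
Insert 11: 11 < 31 → go left; 11 > 10 → go right. Place as right child of 10.
Insert 29: 29 < 31 → go left; 29 > 10 → go right; 29 > 11 → go right. Place as right child of 11.
Insert 49: 49 > 31 → go right. Place as right child of 31.
Insert 43: 43 > 31 → go right; 43 < 49 → go left. Place as left child of 49.
Insert 8: 8 < 31 → go left; 8 < 10 → go left. Place as left child of 10.
Insert 1: 1 < 31 → go left; 1 < 10 → go left; 1 < 8 → go left. Place as left child of 8.
Insert 33: 33 > 31 → go right; 33 < 49 → go left; 33 < 43 → go left. Place as left child of 43.
Insert 7: 7 < 31 → go left; 7 < 10 → go left; 7 < 8 → go left; 7 > 1 → go right. Place as right child of 1.
Insert 34: 34 > 31 → go right; 34 < 49 → go left; 34 < 43 → go left; 34 > 33 → go right. Place as right child of 33.
Insert 42: 42 > 31 → go right; 42 < 49 → go left; 42 < 43 → go left; 42 > 33 → go right; 42 > 34 → go right. Place as right child of 34.
Insert 38: 38 > 31 → go right; 38 < 49 → go left; 38 < 43 → go left; 38 > 33 → go right; 38 > 34 → go right; 38 < 42 → go left. Place as left child of 42.

49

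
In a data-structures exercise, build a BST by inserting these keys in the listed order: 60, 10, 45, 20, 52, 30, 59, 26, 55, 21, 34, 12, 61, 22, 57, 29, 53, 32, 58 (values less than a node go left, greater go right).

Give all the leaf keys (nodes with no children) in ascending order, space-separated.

Resulting structure (node: left, right):
  60: L=10, R=61
  10: L=–, R=45
  45: L=20, R=52
  20: L=12, R=30
  52: L=–, R=59
  30: L=26, R=34
  59: L=55, R=–
  26: L=21, R=29
  55: L=53, R=57
  21: L=–, R=22
  34: L=32, R=–
  12: L=–, R=–
  61: L=–, R=–
  22: L=–, R=–
  57: L=–, R=58
  29: L=–, R=–
  53: L=–, R=–
  32: L=–, R=–
  58: L=–, R=–

12 22 29 32 53 58 61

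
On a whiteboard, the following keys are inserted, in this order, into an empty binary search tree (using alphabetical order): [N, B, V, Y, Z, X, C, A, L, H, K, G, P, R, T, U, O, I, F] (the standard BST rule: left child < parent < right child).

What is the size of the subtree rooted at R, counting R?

3

N: root
B: left child of N (depth 1)
V: right child of N (depth 1)
Y: right child of V (depth 2)
Z: right child of Y (depth 3)
X: left child of Y (depth 3)
C: right child of B (depth 2)
A: left child of B (depth 2)
L: right child of C (depth 3)
H: left child of L (depth 4)
K: right child of H (depth 5)
G: left child of H (depth 5)
P: left child of V (depth 2)
R: right child of P (depth 3)
T: right child of R (depth 4)
U: right child of T (depth 5)
O: left child of P (depth 3)
I: left child of K (depth 6)
F: left child of G (depth 6)

Subtree rooted at R contains: R, T, U — 3 nodes.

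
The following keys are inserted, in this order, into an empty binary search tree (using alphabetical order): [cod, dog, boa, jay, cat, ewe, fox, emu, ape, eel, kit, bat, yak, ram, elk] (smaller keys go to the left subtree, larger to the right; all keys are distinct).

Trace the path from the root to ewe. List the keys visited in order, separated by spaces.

Resulting structure (node: left, right):
  cod: L=boa, R=dog
  dog: L=–, R=jay
  boa: L=ape, R=cat
  jay: L=ewe, R=kit
  cat: L=–, R=–
  ewe: L=emu, R=fox
  fox: L=–, R=–
  emu: L=eel, R=–
  ape: L=–, R=bat
  eel: L=–, R=elk
  kit: L=–, R=yak
  bat: L=–, R=–
  yak: L=ram, R=–
  ram: L=–, R=–
  elk: L=–, R=–

cod dog jay ewe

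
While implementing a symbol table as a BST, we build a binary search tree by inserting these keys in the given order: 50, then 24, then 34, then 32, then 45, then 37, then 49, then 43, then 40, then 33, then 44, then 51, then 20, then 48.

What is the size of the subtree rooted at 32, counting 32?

2

50: root
24: left child of 50 (depth 1)
34: right child of 24 (depth 2)
32: left child of 34 (depth 3)
45: right child of 34 (depth 3)
37: left child of 45 (depth 4)
49: right child of 45 (depth 4)
43: right child of 37 (depth 5)
40: left child of 43 (depth 6)
33: right child of 32 (depth 4)
44: right child of 43 (depth 6)
51: right child of 50 (depth 1)
20: left child of 24 (depth 2)
48: left child of 49 (depth 5)

Subtree rooted at 32 contains: 32, 33 — 2 nodes.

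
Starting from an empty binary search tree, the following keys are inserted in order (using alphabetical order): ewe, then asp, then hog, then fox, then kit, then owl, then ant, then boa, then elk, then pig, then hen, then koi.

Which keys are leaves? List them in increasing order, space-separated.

Insert ewe: tree is empty, so ewe becomes the root.
Insert asp: asp < ewe → go left. Place as left child of ewe.
Insert hog: hog > ewe → go right. Place as right child of ewe.
Insert fox: fox > ewe → go right; fox < hog → go left. Place as left child of hog.
Insert kit: kit > ewe → go right; kit > hog → go right. Place as right child of hog.
Insert owl: owl > ewe → go right; owl > hog → go right; owl > kit → go right. Place as right child of kit.
Insert ant: ant < ewe → go left; ant < asp → go left. Place as left child of asp.
Insert boa: boa < ewe → go left; boa > asp → go right. Place as right child of asp.
Insert elk: elk < ewe → go left; elk > asp → go right; elk > boa → go right. Place as right child of boa.
Insert pig: pig > ewe → go right; pig > hog → go right; pig > kit → go right; pig > owl → go right. Place as right child of owl.
Insert hen: hen > ewe → go right; hen < hog → go left; hen > fox → go right. Place as right child of fox.
Insert koi: koi > ewe → go right; koi > hog → go right; koi > kit → go right; koi < owl → go left. Place as left child of owl.

ant elk hen koi pig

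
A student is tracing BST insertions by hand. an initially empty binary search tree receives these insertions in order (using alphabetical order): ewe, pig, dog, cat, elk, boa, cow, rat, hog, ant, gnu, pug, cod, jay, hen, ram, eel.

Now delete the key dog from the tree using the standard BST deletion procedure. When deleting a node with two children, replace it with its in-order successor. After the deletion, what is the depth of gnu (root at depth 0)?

Resulting structure (node: left, right):
  ewe: L=dog, R=pig
  pig: L=hog, R=rat
  dog: L=cat, R=elk
  cat: L=boa, R=cow
  elk: L=eel, R=–
  boa: L=ant, R=–
  cow: L=cod, R=–
  rat: L=pug, R=–
  hog: L=gnu, R=jay
  ant: L=–, R=–
  gnu: L=–, R=hen
  pug: L=–, R=ram
  cod: L=–, R=–
  jay: L=–, R=–
  hen: L=–, R=–
  ram: L=–, R=–
  eel: L=–, R=–

Delete dog (two children — replace with in-order successor).
After deletion, path to gnu: ewe → pig → hog → gnu.

3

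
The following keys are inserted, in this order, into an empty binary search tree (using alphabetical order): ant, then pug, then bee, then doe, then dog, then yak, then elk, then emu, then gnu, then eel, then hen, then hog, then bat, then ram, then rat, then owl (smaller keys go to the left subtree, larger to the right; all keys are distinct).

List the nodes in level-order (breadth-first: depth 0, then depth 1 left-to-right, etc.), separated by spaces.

Resulting structure (node: left, right):
  ant: L=–, R=pug
  pug: L=bee, R=yak
  bee: L=bat, R=doe
  doe: L=–, R=dog
  dog: L=–, R=elk
  yak: L=ram, R=–
  elk: L=eel, R=emu
  emu: L=–, R=gnu
  gnu: L=–, R=hen
  eel: L=–, R=–
  hen: L=–, R=hog
  hog: L=–, R=owl
  bat: L=–, R=–
  ram: L=–, R=rat
  rat: L=–, R=–
  owl: L=–, R=–

ant pug bee yak bat doe ram dog rat elk eel emu gnu hen hog owl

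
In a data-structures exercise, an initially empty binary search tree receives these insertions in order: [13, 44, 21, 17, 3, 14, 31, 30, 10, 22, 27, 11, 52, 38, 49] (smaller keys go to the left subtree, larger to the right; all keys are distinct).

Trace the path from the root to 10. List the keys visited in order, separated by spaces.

13 3 10

Resulting structure (node: left, right):
  13: L=3, R=44
  44: L=21, R=52
  21: L=17, R=31
  17: L=14, R=–
  3: L=–, R=10
  14: L=–, R=–
  31: L=30, R=38
  30: L=22, R=–
  10: L=–, R=11
  22: L=–, R=27
  27: L=–, R=–
  11: L=–, R=–
  52: L=49, R=–
  38: L=–, R=–
  49: L=–, R=–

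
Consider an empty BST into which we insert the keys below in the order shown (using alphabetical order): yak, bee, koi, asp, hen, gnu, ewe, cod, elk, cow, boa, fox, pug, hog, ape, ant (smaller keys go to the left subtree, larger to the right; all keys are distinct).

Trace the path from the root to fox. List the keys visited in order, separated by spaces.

yak: root
bee: left child of yak (depth 1)
koi: right child of bee (depth 2)
asp: left child of bee (depth 2)
hen: left child of koi (depth 3)
gnu: left child of hen (depth 4)
ewe: left child of gnu (depth 5)
cod: left child of ewe (depth 6)
elk: right child of cod (depth 7)
cow: left child of elk (depth 8)
boa: left child of cod (depth 7)
fox: right child of ewe (depth 6)
pug: right child of koi (depth 3)
hog: right child of hen (depth 4)
ape: left child of asp (depth 3)
ant: left child of ape (depth 4)

yak bee koi hen gnu ewe fox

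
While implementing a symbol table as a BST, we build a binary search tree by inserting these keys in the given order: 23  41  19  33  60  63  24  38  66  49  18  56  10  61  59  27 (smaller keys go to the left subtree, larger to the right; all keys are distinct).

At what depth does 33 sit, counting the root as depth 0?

Resulting structure (node: left, right):
  23: L=19, R=41
  41: L=33, R=60
  19: L=18, R=–
  33: L=24, R=38
  60: L=49, R=63
  63: L=61, R=66
  24: L=–, R=27
  38: L=–, R=–
  66: L=–, R=–
  49: L=–, R=56
  18: L=10, R=–
  56: L=–, R=59
  10: L=–, R=–
  61: L=–, R=–
  59: L=–, R=–
  27: L=–, R=–

Path to 33: 23 → 41 → 33, which is 2 edges.

2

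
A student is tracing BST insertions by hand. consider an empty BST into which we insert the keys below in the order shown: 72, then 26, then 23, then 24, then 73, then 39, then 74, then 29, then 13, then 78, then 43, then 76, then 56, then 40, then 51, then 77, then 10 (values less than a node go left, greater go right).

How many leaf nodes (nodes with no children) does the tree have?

Resulting structure (node: left, right):
  72: L=26, R=73
  26: L=23, R=39
  23: L=13, R=24
  24: L=–, R=–
  73: L=–, R=74
  39: L=29, R=43
  74: L=–, R=78
  29: L=–, R=–
  13: L=10, R=–
  78: L=76, R=–
  43: L=40, R=56
  76: L=–, R=77
  56: L=51, R=–
  40: L=–, R=–
  51: L=–, R=–
  77: L=–, R=–
  10: L=–, R=–

Leaves: 10, 24, 29, 40, 51, 77 — 6 in total.

6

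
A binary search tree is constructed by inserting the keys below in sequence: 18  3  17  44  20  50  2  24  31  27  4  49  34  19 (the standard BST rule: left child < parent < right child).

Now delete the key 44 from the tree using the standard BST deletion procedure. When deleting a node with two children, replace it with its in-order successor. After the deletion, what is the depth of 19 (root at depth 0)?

3

Resulting structure (node: left, right):
  18: L=3, R=44
  3: L=2, R=17
  17: L=4, R=–
  44: L=20, R=50
  20: L=19, R=24
  50: L=49, R=–
  2: L=–, R=–
  24: L=–, R=31
  31: L=27, R=34
  27: L=–, R=–
  4: L=–, R=–
  49: L=–, R=–
  34: L=–, R=–
  19: L=–, R=–

Delete 44 (two children — replace with in-order successor).
After deletion, path to 19: 18 → 49 → 20 → 19.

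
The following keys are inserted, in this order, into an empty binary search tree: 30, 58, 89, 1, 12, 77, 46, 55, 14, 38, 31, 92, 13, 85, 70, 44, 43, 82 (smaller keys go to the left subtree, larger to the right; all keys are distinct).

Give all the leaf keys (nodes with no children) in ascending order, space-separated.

13 31 43 55 70 82 92

Insert 30: tree is empty, so 30 becomes the root.
Insert 58: 58 > 30 → go right. Place as right child of 30.
Insert 89: 89 > 30 → go right; 89 > 58 → go right. Place as right child of 58.
Insert 1: 1 < 30 → go left. Place as left child of 30.
Insert 12: 12 < 30 → go left; 12 > 1 → go right. Place as right child of 1.
Insert 77: 77 > 30 → go right; 77 > 58 → go right; 77 < 89 → go left. Place as left child of 89.
Insert 46: 46 > 30 → go right; 46 < 58 → go left. Place as left child of 58.
Insert 55: 55 > 30 → go right; 55 < 58 → go left; 55 > 46 → go right. Place as right child of 46.
Insert 14: 14 < 30 → go left; 14 > 1 → go right; 14 > 12 → go right. Place as right child of 12.
Insert 38: 38 > 30 → go right; 38 < 58 → go left; 38 < 46 → go left. Place as left child of 46.
Insert 31: 31 > 30 → go right; 31 < 58 → go left; 31 < 46 → go left; 31 < 38 → go left. Place as left child of 38.
Insert 92: 92 > 30 → go right; 92 > 58 → go right; 92 > 89 → go right. Place as right child of 89.
Insert 13: 13 < 30 → go left; 13 > 1 → go right; 13 > 12 → go right; 13 < 14 → go left. Place as left child of 14.
Insert 85: 85 > 30 → go right; 85 > 58 → go right; 85 < 89 → go left; 85 > 77 → go right. Place as right child of 77.
Insert 70: 70 > 30 → go right; 70 > 58 → go right; 70 < 89 → go left; 70 < 77 → go left. Place as left child of 77.
Insert 44: 44 > 30 → go right; 44 < 58 → go left; 44 < 46 → go left; 44 > 38 → go right. Place as right child of 38.
Insert 43: 43 > 30 → go right; 43 < 58 → go left; 43 < 46 → go left; 43 > 38 → go right; 43 < 44 → go left. Place as left child of 44.
Insert 82: 82 > 30 → go right; 82 > 58 → go right; 82 < 89 → go left; 82 > 77 → go right; 82 < 85 → go left. Place as left child of 85.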